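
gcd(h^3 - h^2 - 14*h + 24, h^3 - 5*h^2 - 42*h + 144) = h - 3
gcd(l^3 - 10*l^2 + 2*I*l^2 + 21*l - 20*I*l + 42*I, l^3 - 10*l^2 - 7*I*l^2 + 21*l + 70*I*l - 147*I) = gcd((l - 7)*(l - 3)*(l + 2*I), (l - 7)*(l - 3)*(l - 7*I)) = l^2 - 10*l + 21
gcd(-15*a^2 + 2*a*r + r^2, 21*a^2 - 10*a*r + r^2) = -3*a + r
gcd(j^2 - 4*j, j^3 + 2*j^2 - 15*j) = j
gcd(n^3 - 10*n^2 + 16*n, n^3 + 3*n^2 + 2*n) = n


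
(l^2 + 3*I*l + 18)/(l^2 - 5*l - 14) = (l^2 + 3*I*l + 18)/(l^2 - 5*l - 14)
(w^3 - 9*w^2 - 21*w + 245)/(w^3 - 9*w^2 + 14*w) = (w^2 - 2*w - 35)/(w*(w - 2))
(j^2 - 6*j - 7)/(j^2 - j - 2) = (j - 7)/(j - 2)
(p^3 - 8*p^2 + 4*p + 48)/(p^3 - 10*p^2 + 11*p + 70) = (p^2 - 10*p + 24)/(p^2 - 12*p + 35)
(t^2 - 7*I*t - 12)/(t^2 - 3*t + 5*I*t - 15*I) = (t^2 - 7*I*t - 12)/(t^2 + t*(-3 + 5*I) - 15*I)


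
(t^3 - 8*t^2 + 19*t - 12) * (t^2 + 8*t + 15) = t^5 - 30*t^3 + 20*t^2 + 189*t - 180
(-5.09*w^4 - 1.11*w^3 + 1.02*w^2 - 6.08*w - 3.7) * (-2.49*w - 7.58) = 12.6741*w^5 + 41.3461*w^4 + 5.874*w^3 + 7.4076*w^2 + 55.2994*w + 28.046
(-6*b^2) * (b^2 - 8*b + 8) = -6*b^4 + 48*b^3 - 48*b^2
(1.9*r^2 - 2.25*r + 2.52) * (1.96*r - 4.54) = 3.724*r^3 - 13.036*r^2 + 15.1542*r - 11.4408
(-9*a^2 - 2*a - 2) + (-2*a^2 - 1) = -11*a^2 - 2*a - 3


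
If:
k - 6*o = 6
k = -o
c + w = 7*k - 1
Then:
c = 5 - w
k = 6/7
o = -6/7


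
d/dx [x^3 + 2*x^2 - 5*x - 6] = 3*x^2 + 4*x - 5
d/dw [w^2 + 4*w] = 2*w + 4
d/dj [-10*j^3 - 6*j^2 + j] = -30*j^2 - 12*j + 1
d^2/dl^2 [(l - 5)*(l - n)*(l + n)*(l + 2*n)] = 12*l^2 + 12*l*n - 30*l - 2*n^2 - 20*n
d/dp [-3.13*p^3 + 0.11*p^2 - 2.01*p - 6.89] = -9.39*p^2 + 0.22*p - 2.01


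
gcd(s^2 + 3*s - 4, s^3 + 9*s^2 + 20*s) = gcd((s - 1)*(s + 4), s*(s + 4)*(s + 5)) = s + 4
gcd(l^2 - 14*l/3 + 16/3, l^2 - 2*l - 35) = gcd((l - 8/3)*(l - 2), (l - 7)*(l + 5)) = 1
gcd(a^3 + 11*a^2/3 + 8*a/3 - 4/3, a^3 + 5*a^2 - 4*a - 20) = a + 2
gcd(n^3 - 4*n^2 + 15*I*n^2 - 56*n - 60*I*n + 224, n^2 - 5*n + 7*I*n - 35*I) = n + 7*I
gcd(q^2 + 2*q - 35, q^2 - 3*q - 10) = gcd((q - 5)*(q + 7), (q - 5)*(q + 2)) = q - 5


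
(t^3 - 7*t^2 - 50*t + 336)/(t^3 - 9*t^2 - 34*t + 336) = (t^2 + t - 42)/(t^2 - t - 42)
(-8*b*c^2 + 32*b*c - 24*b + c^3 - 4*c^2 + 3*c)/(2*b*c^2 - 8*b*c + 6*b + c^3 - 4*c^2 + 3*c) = (-8*b + c)/(2*b + c)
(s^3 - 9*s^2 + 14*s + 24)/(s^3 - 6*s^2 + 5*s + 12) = (s - 6)/(s - 3)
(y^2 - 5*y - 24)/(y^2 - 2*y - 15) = (y - 8)/(y - 5)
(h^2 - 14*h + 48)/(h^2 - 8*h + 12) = (h - 8)/(h - 2)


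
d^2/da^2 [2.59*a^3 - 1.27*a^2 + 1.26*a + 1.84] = 15.54*a - 2.54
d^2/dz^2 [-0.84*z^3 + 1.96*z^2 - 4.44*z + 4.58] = 3.92 - 5.04*z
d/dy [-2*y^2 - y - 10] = -4*y - 1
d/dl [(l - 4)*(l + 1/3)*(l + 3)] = 3*l^2 - 4*l/3 - 37/3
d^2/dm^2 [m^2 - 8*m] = 2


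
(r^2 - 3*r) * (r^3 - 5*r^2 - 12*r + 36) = r^5 - 8*r^4 + 3*r^3 + 72*r^2 - 108*r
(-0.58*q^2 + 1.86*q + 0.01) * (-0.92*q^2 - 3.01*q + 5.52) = 0.5336*q^4 + 0.0345999999999997*q^3 - 8.8094*q^2 + 10.2371*q + 0.0552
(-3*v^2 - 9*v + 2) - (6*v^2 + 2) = -9*v^2 - 9*v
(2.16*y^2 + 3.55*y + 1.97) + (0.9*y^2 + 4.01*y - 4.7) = 3.06*y^2 + 7.56*y - 2.73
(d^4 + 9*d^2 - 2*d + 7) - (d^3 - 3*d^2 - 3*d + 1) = d^4 - d^3 + 12*d^2 + d + 6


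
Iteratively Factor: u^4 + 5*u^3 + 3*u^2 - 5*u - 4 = (u + 4)*(u^3 + u^2 - u - 1) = (u + 1)*(u + 4)*(u^2 - 1) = (u + 1)^2*(u + 4)*(u - 1)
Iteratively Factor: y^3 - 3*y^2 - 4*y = (y + 1)*(y^2 - 4*y) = y*(y + 1)*(y - 4)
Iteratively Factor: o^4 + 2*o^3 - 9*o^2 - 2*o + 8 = (o - 1)*(o^3 + 3*o^2 - 6*o - 8) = (o - 1)*(o + 4)*(o^2 - o - 2) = (o - 2)*(o - 1)*(o + 4)*(o + 1)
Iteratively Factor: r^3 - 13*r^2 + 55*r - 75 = (r - 5)*(r^2 - 8*r + 15) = (r - 5)^2*(r - 3)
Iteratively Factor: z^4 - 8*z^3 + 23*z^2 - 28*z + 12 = (z - 3)*(z^3 - 5*z^2 + 8*z - 4) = (z - 3)*(z - 1)*(z^2 - 4*z + 4) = (z - 3)*(z - 2)*(z - 1)*(z - 2)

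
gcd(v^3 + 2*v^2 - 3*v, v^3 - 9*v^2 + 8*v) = v^2 - v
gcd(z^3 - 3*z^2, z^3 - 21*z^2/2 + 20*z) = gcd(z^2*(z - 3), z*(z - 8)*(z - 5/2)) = z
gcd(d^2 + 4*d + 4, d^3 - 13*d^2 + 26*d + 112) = d + 2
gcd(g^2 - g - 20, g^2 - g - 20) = g^2 - g - 20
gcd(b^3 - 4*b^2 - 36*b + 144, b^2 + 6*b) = b + 6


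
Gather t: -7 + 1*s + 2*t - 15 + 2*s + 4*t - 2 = 3*s + 6*t - 24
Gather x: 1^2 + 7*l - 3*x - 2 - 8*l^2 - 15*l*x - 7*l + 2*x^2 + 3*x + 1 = -8*l^2 - 15*l*x + 2*x^2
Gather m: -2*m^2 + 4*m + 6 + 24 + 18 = -2*m^2 + 4*m + 48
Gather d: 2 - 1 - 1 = 0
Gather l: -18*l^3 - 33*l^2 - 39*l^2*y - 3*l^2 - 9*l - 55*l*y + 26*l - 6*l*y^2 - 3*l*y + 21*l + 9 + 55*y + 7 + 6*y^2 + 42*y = -18*l^3 + l^2*(-39*y - 36) + l*(-6*y^2 - 58*y + 38) + 6*y^2 + 97*y + 16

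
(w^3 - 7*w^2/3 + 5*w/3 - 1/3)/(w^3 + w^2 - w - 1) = (3*w^2 - 4*w + 1)/(3*(w^2 + 2*w + 1))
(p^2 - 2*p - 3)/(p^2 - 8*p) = (p^2 - 2*p - 3)/(p*(p - 8))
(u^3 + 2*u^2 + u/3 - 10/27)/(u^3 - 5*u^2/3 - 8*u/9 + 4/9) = (u + 5/3)/(u - 2)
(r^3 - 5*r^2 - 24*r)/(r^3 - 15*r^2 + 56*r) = (r + 3)/(r - 7)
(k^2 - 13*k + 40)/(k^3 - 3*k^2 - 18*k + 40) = (k - 8)/(k^2 + 2*k - 8)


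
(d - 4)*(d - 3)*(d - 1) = d^3 - 8*d^2 + 19*d - 12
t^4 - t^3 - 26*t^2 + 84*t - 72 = (t - 3)*(t - 2)^2*(t + 6)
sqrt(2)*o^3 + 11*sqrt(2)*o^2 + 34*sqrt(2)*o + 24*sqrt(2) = (o + 4)*(o + 6)*(sqrt(2)*o + sqrt(2))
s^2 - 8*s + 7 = (s - 7)*(s - 1)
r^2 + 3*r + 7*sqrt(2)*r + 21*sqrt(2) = (r + 3)*(r + 7*sqrt(2))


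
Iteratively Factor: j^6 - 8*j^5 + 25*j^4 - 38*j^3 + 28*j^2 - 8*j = (j - 2)*(j^5 - 6*j^4 + 13*j^3 - 12*j^2 + 4*j) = (j - 2)^2*(j^4 - 4*j^3 + 5*j^2 - 2*j) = (j - 2)^2*(j - 1)*(j^3 - 3*j^2 + 2*j) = (j - 2)^3*(j - 1)*(j^2 - j) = (j - 2)^3*(j - 1)^2*(j)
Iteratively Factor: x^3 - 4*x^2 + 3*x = (x - 3)*(x^2 - x) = x*(x - 3)*(x - 1)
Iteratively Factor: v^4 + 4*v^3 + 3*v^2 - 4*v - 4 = (v + 2)*(v^3 + 2*v^2 - v - 2) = (v + 2)^2*(v^2 - 1) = (v + 1)*(v + 2)^2*(v - 1)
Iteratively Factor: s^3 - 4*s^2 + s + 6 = (s - 3)*(s^2 - s - 2) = (s - 3)*(s - 2)*(s + 1)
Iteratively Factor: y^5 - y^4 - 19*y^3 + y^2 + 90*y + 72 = (y - 3)*(y^4 + 2*y^3 - 13*y^2 - 38*y - 24) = (y - 3)*(y + 3)*(y^3 - y^2 - 10*y - 8) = (y - 3)*(y + 1)*(y + 3)*(y^2 - 2*y - 8) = (y - 3)*(y + 1)*(y + 2)*(y + 3)*(y - 4)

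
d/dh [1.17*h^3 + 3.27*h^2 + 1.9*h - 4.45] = 3.51*h^2 + 6.54*h + 1.9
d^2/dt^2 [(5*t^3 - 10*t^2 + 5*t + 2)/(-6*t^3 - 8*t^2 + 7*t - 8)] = 6*(200*t^6 - 390*t^5 + 516*t^4 - 1341*t^3 + 76*t^2 + 208*t + 130)/(216*t^9 + 864*t^8 + 396*t^7 - 640*t^6 + 1842*t^5 + 696*t^4 - 1879*t^3 + 2712*t^2 - 1344*t + 512)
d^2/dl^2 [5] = 0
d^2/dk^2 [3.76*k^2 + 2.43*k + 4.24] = 7.52000000000000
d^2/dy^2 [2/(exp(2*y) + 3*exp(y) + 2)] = 2*(2*(2*exp(y) + 3)^2*exp(y) - (4*exp(y) + 3)*(exp(2*y) + 3*exp(y) + 2))*exp(y)/(exp(2*y) + 3*exp(y) + 2)^3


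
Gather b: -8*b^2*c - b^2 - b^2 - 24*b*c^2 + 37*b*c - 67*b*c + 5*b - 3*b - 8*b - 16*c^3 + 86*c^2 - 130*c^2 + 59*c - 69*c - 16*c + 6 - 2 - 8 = b^2*(-8*c - 2) + b*(-24*c^2 - 30*c - 6) - 16*c^3 - 44*c^2 - 26*c - 4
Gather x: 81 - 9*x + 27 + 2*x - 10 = 98 - 7*x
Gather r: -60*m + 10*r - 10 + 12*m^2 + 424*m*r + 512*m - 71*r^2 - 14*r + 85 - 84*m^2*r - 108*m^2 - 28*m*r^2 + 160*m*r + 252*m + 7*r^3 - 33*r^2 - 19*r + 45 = -96*m^2 + 704*m + 7*r^3 + r^2*(-28*m - 104) + r*(-84*m^2 + 584*m - 23) + 120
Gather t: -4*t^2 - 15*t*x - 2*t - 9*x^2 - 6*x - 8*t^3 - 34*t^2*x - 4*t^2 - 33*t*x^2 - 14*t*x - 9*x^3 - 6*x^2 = -8*t^3 + t^2*(-34*x - 8) + t*(-33*x^2 - 29*x - 2) - 9*x^3 - 15*x^2 - 6*x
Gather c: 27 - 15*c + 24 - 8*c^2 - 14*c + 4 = -8*c^2 - 29*c + 55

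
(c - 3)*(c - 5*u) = c^2 - 5*c*u - 3*c + 15*u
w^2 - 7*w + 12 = (w - 4)*(w - 3)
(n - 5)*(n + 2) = n^2 - 3*n - 10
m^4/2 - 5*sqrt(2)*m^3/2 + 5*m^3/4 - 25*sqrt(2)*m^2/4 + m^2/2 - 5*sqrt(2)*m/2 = m*(m/2 + 1)*(m + 1/2)*(m - 5*sqrt(2))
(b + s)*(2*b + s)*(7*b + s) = 14*b^3 + 23*b^2*s + 10*b*s^2 + s^3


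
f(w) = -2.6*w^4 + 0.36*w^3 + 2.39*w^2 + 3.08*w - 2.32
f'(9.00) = -7448.02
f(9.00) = -16577.17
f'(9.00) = -7448.02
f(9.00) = -16577.17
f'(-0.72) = 4.08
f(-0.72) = -4.13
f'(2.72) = -185.21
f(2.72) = -111.33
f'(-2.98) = 273.65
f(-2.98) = -204.84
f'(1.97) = -62.82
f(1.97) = -23.38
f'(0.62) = 3.98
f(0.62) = 0.21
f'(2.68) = -176.54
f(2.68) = -104.10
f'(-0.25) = 2.12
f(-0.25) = -2.96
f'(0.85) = 1.54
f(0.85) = 0.89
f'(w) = -10.4*w^3 + 1.08*w^2 + 4.78*w + 3.08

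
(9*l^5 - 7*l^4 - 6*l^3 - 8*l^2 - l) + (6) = 9*l^5 - 7*l^4 - 6*l^3 - 8*l^2 - l + 6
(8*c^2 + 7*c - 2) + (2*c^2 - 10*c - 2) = 10*c^2 - 3*c - 4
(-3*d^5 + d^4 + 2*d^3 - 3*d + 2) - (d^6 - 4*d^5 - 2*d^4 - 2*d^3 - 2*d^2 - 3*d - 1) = -d^6 + d^5 + 3*d^4 + 4*d^3 + 2*d^2 + 3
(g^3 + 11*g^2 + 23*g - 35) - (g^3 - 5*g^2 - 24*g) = 16*g^2 + 47*g - 35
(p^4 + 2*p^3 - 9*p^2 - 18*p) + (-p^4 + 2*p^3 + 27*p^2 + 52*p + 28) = 4*p^3 + 18*p^2 + 34*p + 28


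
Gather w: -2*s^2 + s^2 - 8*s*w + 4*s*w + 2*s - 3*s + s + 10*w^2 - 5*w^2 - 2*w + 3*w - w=-s^2 - 4*s*w + 5*w^2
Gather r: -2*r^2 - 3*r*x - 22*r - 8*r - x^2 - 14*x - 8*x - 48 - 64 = -2*r^2 + r*(-3*x - 30) - x^2 - 22*x - 112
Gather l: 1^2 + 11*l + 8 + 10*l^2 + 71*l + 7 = 10*l^2 + 82*l + 16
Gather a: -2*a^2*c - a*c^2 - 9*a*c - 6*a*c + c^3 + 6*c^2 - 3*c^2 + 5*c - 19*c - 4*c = -2*a^2*c + a*(-c^2 - 15*c) + c^3 + 3*c^2 - 18*c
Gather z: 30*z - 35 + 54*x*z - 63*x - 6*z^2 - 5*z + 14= -63*x - 6*z^2 + z*(54*x + 25) - 21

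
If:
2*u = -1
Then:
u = -1/2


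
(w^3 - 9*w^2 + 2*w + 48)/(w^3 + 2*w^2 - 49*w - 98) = (w^2 - 11*w + 24)/(w^2 - 49)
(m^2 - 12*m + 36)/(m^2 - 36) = (m - 6)/(m + 6)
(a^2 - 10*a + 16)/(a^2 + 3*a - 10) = (a - 8)/(a + 5)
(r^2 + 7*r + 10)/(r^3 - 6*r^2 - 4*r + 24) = (r + 5)/(r^2 - 8*r + 12)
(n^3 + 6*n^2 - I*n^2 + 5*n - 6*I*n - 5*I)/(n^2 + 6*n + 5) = n - I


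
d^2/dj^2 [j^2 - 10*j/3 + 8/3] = 2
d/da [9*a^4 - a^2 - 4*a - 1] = 36*a^3 - 2*a - 4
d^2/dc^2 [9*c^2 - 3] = 18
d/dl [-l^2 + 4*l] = 4 - 2*l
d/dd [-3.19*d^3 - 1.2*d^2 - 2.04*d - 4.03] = -9.57*d^2 - 2.4*d - 2.04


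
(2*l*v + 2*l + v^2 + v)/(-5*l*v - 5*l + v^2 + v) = (2*l + v)/(-5*l + v)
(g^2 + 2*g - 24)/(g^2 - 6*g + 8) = (g + 6)/(g - 2)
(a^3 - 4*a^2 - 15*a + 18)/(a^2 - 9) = (a^2 - 7*a + 6)/(a - 3)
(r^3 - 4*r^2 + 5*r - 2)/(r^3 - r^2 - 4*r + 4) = (r - 1)/(r + 2)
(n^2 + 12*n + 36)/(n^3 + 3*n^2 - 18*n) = (n + 6)/(n*(n - 3))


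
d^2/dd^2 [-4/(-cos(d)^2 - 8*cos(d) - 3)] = 8*(-2*sin(d)^4 + 27*sin(d)^2 + 27*cos(d) - 3*cos(3*d) + 36)/(-sin(d)^2 + 8*cos(d) + 4)^3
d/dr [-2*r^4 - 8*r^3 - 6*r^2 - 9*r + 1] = -8*r^3 - 24*r^2 - 12*r - 9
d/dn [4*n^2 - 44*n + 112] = 8*n - 44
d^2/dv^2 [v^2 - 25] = 2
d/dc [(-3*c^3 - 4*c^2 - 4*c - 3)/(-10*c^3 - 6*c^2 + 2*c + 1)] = (-22*c^4 - 92*c^3 - 131*c^2 - 44*c + 2)/(100*c^6 + 120*c^5 - 4*c^4 - 44*c^3 - 8*c^2 + 4*c + 1)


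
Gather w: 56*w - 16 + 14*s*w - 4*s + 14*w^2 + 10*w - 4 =-4*s + 14*w^2 + w*(14*s + 66) - 20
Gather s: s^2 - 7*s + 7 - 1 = s^2 - 7*s + 6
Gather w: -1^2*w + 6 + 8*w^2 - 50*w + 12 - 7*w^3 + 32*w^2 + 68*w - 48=-7*w^3 + 40*w^2 + 17*w - 30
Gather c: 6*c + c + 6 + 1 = 7*c + 7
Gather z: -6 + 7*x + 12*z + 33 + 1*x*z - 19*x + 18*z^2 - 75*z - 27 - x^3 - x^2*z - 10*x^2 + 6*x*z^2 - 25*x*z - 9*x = -x^3 - 10*x^2 - 21*x + z^2*(6*x + 18) + z*(-x^2 - 24*x - 63)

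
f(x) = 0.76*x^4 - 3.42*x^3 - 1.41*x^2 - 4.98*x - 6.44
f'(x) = 3.04*x^3 - 10.26*x^2 - 2.82*x - 4.98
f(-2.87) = 128.65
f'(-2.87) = -153.26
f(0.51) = -9.75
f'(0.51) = -8.68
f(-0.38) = -4.55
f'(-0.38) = -5.56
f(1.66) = -28.47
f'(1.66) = -24.03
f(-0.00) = -6.44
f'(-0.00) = -4.98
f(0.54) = -10.01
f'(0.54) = -9.02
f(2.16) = -41.70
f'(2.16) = -28.30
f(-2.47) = 77.08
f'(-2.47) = -106.42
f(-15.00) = 49768.51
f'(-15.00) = -12531.18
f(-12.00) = 21519.40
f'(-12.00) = -6701.70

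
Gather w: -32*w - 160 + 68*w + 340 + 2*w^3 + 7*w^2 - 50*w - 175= 2*w^3 + 7*w^2 - 14*w + 5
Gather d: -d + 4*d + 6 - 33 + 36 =3*d + 9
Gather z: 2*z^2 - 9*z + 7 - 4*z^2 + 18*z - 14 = -2*z^2 + 9*z - 7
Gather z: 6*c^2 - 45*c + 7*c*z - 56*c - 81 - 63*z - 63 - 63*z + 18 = 6*c^2 - 101*c + z*(7*c - 126) - 126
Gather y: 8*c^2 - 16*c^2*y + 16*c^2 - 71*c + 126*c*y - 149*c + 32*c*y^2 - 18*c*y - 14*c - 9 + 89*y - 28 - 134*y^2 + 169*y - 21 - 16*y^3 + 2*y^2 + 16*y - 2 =24*c^2 - 234*c - 16*y^3 + y^2*(32*c - 132) + y*(-16*c^2 + 108*c + 274) - 60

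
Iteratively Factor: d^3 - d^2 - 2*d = (d - 2)*(d^2 + d) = d*(d - 2)*(d + 1)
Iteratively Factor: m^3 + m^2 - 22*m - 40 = (m + 4)*(m^2 - 3*m - 10) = (m + 2)*(m + 4)*(m - 5)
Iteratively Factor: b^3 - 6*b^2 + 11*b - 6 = (b - 3)*(b^2 - 3*b + 2) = (b - 3)*(b - 1)*(b - 2)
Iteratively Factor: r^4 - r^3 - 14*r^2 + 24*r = (r + 4)*(r^3 - 5*r^2 + 6*r) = (r - 3)*(r + 4)*(r^2 - 2*r) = (r - 3)*(r - 2)*(r + 4)*(r)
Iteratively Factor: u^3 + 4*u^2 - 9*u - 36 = (u + 4)*(u^2 - 9) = (u + 3)*(u + 4)*(u - 3)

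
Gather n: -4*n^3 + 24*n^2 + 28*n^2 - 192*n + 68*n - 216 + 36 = -4*n^3 + 52*n^2 - 124*n - 180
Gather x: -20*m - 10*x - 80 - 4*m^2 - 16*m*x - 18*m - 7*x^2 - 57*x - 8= -4*m^2 - 38*m - 7*x^2 + x*(-16*m - 67) - 88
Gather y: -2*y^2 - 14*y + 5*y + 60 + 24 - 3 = -2*y^2 - 9*y + 81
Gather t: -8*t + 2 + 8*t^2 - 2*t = 8*t^2 - 10*t + 2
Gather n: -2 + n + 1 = n - 1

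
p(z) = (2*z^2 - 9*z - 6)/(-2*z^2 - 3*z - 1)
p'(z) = (4*z - 9)/(-2*z^2 - 3*z - 1) + (4*z + 3)*(2*z^2 - 9*z - 6)/(-2*z^2 - 3*z - 1)^2 = (-24*z^2 - 28*z - 9)/(4*z^4 + 12*z^3 + 13*z^2 + 6*z + 1)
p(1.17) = 1.90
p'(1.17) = -1.42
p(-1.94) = -7.01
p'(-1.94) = -6.14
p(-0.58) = -1.60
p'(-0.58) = -184.59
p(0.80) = 2.55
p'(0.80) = -2.13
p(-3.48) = -3.35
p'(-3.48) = -0.93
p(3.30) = 0.43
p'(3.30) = -0.34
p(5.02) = 0.01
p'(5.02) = -0.17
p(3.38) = 0.40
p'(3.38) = -0.33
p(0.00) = 6.00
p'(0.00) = -9.00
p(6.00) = -0.13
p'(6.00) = -0.13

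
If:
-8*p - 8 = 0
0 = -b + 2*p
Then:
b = -2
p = -1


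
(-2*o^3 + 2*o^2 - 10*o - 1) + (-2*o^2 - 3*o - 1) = -2*o^3 - 13*o - 2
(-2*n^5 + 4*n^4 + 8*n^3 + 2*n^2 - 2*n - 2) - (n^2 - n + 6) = -2*n^5 + 4*n^4 + 8*n^3 + n^2 - n - 8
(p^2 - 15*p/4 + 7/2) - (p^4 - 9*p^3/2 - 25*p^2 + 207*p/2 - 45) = -p^4 + 9*p^3/2 + 26*p^2 - 429*p/4 + 97/2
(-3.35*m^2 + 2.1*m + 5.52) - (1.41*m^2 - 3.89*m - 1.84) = -4.76*m^2 + 5.99*m + 7.36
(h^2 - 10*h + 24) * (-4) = -4*h^2 + 40*h - 96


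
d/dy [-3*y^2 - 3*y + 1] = -6*y - 3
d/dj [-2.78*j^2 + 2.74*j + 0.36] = 2.74 - 5.56*j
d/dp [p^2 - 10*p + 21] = 2*p - 10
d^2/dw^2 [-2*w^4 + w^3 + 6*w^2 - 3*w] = -24*w^2 + 6*w + 12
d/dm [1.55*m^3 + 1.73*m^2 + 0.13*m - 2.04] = 4.65*m^2 + 3.46*m + 0.13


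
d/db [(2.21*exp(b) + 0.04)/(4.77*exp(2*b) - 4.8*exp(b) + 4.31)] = (-10.5417*exp(2*b) - 0.381600000000001*exp(b) + 9.7171)*exp(b)/(22.7529*exp(4*b) - 45.792*exp(3*b) + 64.1574*exp(2*b) - 41.376*exp(b) + 18.5761)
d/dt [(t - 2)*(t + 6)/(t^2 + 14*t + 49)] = 2*(5*t + 26)/(t^3 + 21*t^2 + 147*t + 343)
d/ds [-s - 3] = -1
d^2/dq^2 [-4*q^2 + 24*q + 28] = -8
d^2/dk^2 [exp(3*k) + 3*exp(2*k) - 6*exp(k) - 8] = (9*exp(2*k) + 12*exp(k) - 6)*exp(k)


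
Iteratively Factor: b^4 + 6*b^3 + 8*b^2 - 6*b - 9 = (b + 3)*(b^3 + 3*b^2 - b - 3) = (b + 3)^2*(b^2 - 1) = (b - 1)*(b + 3)^2*(b + 1)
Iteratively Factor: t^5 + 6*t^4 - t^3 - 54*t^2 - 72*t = (t + 2)*(t^4 + 4*t^3 - 9*t^2 - 36*t) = (t - 3)*(t + 2)*(t^3 + 7*t^2 + 12*t) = (t - 3)*(t + 2)*(t + 4)*(t^2 + 3*t) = (t - 3)*(t + 2)*(t + 3)*(t + 4)*(t)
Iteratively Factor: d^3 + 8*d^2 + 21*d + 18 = (d + 3)*(d^2 + 5*d + 6) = (d + 2)*(d + 3)*(d + 3)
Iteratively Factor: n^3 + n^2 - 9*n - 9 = (n + 1)*(n^2 - 9) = (n + 1)*(n + 3)*(n - 3)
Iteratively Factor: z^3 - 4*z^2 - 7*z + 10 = (z - 5)*(z^2 + z - 2) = (z - 5)*(z - 1)*(z + 2)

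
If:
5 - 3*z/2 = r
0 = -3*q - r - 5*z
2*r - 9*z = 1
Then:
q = -61/24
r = 31/8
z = 3/4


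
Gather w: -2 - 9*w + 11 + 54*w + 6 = 45*w + 15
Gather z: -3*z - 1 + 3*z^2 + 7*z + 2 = 3*z^2 + 4*z + 1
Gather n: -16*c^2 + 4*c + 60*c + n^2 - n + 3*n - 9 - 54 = -16*c^2 + 64*c + n^2 + 2*n - 63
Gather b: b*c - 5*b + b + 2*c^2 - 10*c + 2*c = b*(c - 4) + 2*c^2 - 8*c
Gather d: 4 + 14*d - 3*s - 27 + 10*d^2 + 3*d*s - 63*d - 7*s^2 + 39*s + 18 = 10*d^2 + d*(3*s - 49) - 7*s^2 + 36*s - 5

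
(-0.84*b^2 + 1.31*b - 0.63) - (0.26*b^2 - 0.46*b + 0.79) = -1.1*b^2 + 1.77*b - 1.42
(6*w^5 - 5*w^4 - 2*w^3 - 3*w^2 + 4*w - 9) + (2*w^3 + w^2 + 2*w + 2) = 6*w^5 - 5*w^4 - 2*w^2 + 6*w - 7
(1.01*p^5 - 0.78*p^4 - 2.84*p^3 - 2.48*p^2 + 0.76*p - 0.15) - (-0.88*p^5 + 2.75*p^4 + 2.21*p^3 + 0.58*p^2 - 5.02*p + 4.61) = 1.89*p^5 - 3.53*p^4 - 5.05*p^3 - 3.06*p^2 + 5.78*p - 4.76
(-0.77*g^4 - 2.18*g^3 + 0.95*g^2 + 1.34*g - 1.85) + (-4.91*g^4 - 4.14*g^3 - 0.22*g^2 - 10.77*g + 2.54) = -5.68*g^4 - 6.32*g^3 + 0.73*g^2 - 9.43*g + 0.69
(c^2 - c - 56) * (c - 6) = c^3 - 7*c^2 - 50*c + 336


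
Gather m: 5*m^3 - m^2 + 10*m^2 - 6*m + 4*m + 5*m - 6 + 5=5*m^3 + 9*m^2 + 3*m - 1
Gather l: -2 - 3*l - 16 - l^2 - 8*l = -l^2 - 11*l - 18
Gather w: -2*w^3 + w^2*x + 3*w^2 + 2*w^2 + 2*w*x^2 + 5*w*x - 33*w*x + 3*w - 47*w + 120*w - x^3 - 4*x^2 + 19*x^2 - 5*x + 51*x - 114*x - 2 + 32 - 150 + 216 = -2*w^3 + w^2*(x + 5) + w*(2*x^2 - 28*x + 76) - x^3 + 15*x^2 - 68*x + 96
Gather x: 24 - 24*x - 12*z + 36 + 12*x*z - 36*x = x*(12*z - 60) - 12*z + 60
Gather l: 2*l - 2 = 2*l - 2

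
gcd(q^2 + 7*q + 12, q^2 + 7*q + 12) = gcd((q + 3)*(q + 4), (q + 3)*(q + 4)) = q^2 + 7*q + 12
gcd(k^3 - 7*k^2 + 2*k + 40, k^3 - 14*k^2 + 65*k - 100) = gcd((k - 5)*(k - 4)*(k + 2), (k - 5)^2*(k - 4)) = k^2 - 9*k + 20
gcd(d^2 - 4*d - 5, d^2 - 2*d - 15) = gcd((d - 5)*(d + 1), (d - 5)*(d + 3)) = d - 5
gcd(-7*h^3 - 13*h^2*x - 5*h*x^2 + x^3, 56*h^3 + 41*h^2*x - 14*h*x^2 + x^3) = -7*h^2 - 6*h*x + x^2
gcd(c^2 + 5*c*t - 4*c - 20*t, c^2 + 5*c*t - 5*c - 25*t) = c + 5*t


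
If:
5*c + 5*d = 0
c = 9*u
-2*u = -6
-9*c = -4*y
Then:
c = 27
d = -27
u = 3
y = 243/4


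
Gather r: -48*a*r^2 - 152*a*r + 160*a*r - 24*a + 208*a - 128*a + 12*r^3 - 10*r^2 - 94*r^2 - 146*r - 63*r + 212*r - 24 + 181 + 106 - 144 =56*a + 12*r^3 + r^2*(-48*a - 104) + r*(8*a + 3) + 119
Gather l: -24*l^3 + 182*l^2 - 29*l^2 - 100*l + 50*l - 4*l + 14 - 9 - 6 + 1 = -24*l^3 + 153*l^2 - 54*l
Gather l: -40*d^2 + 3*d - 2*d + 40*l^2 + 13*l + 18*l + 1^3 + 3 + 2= -40*d^2 + d + 40*l^2 + 31*l + 6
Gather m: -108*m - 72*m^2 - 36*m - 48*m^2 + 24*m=-120*m^2 - 120*m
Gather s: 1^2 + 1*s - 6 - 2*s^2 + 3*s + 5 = -2*s^2 + 4*s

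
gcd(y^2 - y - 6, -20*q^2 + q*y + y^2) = 1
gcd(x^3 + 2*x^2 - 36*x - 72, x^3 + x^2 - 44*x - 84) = x^2 + 8*x + 12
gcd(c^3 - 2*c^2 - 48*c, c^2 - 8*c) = c^2 - 8*c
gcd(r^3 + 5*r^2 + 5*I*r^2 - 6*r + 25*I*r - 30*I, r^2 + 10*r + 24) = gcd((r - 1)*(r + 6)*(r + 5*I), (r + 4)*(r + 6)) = r + 6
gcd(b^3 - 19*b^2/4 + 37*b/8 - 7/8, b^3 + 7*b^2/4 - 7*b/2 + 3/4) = b^2 - 5*b/4 + 1/4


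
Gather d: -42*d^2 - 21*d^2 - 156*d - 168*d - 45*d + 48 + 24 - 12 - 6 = -63*d^2 - 369*d + 54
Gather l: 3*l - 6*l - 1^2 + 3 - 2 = -3*l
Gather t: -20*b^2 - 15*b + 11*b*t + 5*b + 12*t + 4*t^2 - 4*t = -20*b^2 - 10*b + 4*t^2 + t*(11*b + 8)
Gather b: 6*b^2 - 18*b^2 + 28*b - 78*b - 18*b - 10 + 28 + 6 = -12*b^2 - 68*b + 24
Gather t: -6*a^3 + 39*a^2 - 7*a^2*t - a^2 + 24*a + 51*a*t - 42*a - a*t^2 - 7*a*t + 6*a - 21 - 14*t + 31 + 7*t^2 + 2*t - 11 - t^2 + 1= -6*a^3 + 38*a^2 - 12*a + t^2*(6 - a) + t*(-7*a^2 + 44*a - 12)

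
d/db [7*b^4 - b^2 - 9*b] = 28*b^3 - 2*b - 9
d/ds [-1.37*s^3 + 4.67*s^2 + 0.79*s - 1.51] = -4.11*s^2 + 9.34*s + 0.79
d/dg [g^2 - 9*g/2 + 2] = 2*g - 9/2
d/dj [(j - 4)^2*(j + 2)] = 3*j*(j - 4)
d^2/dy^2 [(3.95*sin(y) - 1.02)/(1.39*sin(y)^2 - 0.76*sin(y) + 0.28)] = (-7.631795*sin(y)^5 + 3.710188*sin(y)^4 + 21.255046*sin(y)^3 - 13.663796*sin(y)^2 - 2.851496*sin(y) + 1.296784)/(2.685619*sin(y)^6 - 4.405188*sin(y)^5 + 4.031556*sin(y)^4 - 2.213728*sin(y)^3 + 0.812112*sin(y)^2 - 0.178752*sin(y) + 0.021952)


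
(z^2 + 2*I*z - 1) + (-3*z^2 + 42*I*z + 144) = -2*z^2 + 44*I*z + 143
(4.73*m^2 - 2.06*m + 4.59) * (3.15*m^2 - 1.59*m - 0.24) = 14.8995*m^4 - 14.0097*m^3 + 16.5987*m^2 - 6.8037*m - 1.1016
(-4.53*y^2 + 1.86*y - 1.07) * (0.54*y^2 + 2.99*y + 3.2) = -2.4462*y^4 - 12.5403*y^3 - 9.5124*y^2 + 2.7527*y - 3.424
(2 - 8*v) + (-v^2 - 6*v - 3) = -v^2 - 14*v - 1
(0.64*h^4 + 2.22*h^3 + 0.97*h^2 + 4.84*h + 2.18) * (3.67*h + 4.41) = 2.3488*h^5 + 10.9698*h^4 + 13.3501*h^3 + 22.0405*h^2 + 29.345*h + 9.6138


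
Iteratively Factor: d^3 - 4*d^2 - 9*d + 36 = (d + 3)*(d^2 - 7*d + 12) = (d - 4)*(d + 3)*(d - 3)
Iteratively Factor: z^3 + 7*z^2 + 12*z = (z + 4)*(z^2 + 3*z) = z*(z + 4)*(z + 3)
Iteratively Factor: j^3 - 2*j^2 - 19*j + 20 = (j - 1)*(j^2 - j - 20) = (j - 1)*(j + 4)*(j - 5)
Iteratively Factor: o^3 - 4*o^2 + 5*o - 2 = (o - 2)*(o^2 - 2*o + 1) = (o - 2)*(o - 1)*(o - 1)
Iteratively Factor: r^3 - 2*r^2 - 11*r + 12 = (r - 4)*(r^2 + 2*r - 3) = (r - 4)*(r - 1)*(r + 3)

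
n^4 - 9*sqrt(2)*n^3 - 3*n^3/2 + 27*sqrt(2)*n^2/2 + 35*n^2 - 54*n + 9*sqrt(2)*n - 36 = (n - 2)*(n + 1/2)*(n - 6*sqrt(2))*(n - 3*sqrt(2))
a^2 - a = a*(a - 1)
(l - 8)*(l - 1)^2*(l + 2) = l^4 - 8*l^3 - 3*l^2 + 26*l - 16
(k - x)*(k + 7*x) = k^2 + 6*k*x - 7*x^2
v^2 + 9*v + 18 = (v + 3)*(v + 6)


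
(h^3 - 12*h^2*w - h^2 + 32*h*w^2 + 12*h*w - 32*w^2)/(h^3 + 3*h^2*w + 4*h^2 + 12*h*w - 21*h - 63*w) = (h^3 - 12*h^2*w - h^2 + 32*h*w^2 + 12*h*w - 32*w^2)/(h^3 + 3*h^2*w + 4*h^2 + 12*h*w - 21*h - 63*w)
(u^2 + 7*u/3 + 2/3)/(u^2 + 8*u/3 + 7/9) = 3*(u + 2)/(3*u + 7)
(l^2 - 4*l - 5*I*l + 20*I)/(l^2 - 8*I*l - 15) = (l - 4)/(l - 3*I)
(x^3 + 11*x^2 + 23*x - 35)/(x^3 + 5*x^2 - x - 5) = (x + 7)/(x + 1)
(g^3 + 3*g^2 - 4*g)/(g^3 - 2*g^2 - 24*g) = (g - 1)/(g - 6)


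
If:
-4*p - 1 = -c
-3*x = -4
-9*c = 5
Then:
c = -5/9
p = -7/18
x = 4/3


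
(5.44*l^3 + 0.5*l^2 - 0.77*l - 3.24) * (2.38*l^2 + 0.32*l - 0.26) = 12.9472*l^5 + 2.9308*l^4 - 3.087*l^3 - 8.0876*l^2 - 0.8366*l + 0.8424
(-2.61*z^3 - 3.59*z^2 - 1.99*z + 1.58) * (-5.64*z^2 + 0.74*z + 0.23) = 14.7204*z^5 + 18.3162*z^4 + 7.9667*z^3 - 11.2095*z^2 + 0.7115*z + 0.3634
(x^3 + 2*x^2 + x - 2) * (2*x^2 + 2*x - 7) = 2*x^5 + 6*x^4 - x^3 - 16*x^2 - 11*x + 14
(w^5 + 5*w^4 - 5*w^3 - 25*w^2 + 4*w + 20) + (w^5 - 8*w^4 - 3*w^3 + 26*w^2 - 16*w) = 2*w^5 - 3*w^4 - 8*w^3 + w^2 - 12*w + 20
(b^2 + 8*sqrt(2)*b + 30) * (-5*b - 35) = -5*b^3 - 40*sqrt(2)*b^2 - 35*b^2 - 280*sqrt(2)*b - 150*b - 1050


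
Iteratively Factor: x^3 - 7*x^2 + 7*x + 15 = (x + 1)*(x^2 - 8*x + 15) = (x - 3)*(x + 1)*(x - 5)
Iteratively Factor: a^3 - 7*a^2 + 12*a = (a)*(a^2 - 7*a + 12) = a*(a - 3)*(a - 4)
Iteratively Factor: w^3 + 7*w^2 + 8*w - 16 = (w - 1)*(w^2 + 8*w + 16) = (w - 1)*(w + 4)*(w + 4)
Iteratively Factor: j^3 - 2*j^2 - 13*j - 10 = (j - 5)*(j^2 + 3*j + 2) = (j - 5)*(j + 1)*(j + 2)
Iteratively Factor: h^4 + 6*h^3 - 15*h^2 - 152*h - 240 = (h + 4)*(h^3 + 2*h^2 - 23*h - 60) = (h - 5)*(h + 4)*(h^2 + 7*h + 12) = (h - 5)*(h + 4)^2*(h + 3)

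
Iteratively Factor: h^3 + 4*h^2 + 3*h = (h)*(h^2 + 4*h + 3) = h*(h + 1)*(h + 3)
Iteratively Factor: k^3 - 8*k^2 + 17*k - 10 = (k - 5)*(k^2 - 3*k + 2) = (k - 5)*(k - 2)*(k - 1)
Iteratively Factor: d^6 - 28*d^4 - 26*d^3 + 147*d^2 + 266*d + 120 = (d + 1)*(d^5 - d^4 - 27*d^3 + d^2 + 146*d + 120) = (d - 3)*(d + 1)*(d^4 + 2*d^3 - 21*d^2 - 62*d - 40) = (d - 5)*(d - 3)*(d + 1)*(d^3 + 7*d^2 + 14*d + 8) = (d - 5)*(d - 3)*(d + 1)*(d + 4)*(d^2 + 3*d + 2) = (d - 5)*(d - 3)*(d + 1)^2*(d + 4)*(d + 2)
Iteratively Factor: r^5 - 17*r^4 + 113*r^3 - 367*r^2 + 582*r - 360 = (r - 4)*(r^4 - 13*r^3 + 61*r^2 - 123*r + 90) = (r - 4)*(r - 3)*(r^3 - 10*r^2 + 31*r - 30) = (r - 5)*(r - 4)*(r - 3)*(r^2 - 5*r + 6) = (r - 5)*(r - 4)*(r - 3)^2*(r - 2)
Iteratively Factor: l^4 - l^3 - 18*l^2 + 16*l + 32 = (l - 4)*(l^3 + 3*l^2 - 6*l - 8) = (l - 4)*(l + 4)*(l^2 - l - 2) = (l - 4)*(l - 2)*(l + 4)*(l + 1)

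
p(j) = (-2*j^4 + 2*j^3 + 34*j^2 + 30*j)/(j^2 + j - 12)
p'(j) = (-2*j - 1)*(-2*j^4 + 2*j^3 + 34*j^2 + 30*j)/(j^2 + j - 12)^2 + (-8*j^3 + 6*j^2 + 68*j + 30)/(j^2 + j - 12)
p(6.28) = -32.21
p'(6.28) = -25.24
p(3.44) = 93.75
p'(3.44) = -222.83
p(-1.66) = -1.79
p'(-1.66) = 3.11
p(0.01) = -0.03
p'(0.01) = -2.56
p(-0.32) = 0.51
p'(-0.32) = -0.73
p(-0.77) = 0.37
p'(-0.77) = 1.23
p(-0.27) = 0.46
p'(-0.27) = -0.99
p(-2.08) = -3.00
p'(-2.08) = 2.36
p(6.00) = -25.20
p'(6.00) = -24.88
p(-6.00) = -110.00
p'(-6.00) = 19.78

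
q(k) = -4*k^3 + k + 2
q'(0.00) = 1.00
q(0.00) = 2.00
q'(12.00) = -1727.00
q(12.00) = -6898.00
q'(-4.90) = -287.12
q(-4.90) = 467.70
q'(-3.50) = -146.00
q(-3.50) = 170.00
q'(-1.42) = -23.20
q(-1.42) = 12.03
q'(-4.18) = -208.67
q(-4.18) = 289.96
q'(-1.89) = -41.87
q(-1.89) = 27.12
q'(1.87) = -40.96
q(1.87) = -22.29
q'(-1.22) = -16.86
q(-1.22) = 8.04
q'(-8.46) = -857.86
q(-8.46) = 2415.52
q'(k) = 1 - 12*k^2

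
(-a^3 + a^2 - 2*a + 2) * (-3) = 3*a^3 - 3*a^2 + 6*a - 6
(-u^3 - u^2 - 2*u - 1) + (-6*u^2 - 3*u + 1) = -u^3 - 7*u^2 - 5*u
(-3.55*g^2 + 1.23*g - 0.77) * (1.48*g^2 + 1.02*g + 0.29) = -5.254*g^4 - 1.8006*g^3 - 0.9145*g^2 - 0.4287*g - 0.2233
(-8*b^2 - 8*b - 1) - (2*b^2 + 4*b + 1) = -10*b^2 - 12*b - 2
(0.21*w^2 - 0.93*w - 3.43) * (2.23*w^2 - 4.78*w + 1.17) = 0.4683*w^4 - 3.0777*w^3 - 2.9578*w^2 + 15.3073*w - 4.0131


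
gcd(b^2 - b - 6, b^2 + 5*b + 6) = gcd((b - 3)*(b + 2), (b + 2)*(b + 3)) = b + 2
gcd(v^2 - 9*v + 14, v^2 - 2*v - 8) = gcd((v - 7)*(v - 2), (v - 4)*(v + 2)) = 1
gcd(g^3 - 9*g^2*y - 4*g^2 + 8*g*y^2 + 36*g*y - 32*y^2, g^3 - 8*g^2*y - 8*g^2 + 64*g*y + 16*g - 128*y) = -g^2 + 8*g*y + 4*g - 32*y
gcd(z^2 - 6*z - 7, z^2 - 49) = z - 7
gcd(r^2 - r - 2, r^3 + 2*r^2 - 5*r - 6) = r^2 - r - 2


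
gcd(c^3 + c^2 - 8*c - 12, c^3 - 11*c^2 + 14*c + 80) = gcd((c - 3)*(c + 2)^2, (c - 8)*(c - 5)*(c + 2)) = c + 2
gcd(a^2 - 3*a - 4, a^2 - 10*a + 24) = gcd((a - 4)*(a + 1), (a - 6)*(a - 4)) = a - 4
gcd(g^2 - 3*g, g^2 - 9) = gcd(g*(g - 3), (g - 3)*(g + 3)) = g - 3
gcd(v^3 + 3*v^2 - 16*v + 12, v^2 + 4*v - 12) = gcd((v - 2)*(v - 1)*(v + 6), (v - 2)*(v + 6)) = v^2 + 4*v - 12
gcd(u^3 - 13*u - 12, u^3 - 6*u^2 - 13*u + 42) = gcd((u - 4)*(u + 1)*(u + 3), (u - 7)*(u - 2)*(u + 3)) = u + 3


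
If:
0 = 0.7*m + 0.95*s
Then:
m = -1.35714285714286*s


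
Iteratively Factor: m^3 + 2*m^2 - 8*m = (m)*(m^2 + 2*m - 8) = m*(m - 2)*(m + 4)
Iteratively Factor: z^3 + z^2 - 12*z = (z + 4)*(z^2 - 3*z) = (z - 3)*(z + 4)*(z)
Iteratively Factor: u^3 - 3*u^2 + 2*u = (u - 1)*(u^2 - 2*u) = (u - 2)*(u - 1)*(u)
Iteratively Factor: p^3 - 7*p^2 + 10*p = (p)*(p^2 - 7*p + 10) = p*(p - 5)*(p - 2)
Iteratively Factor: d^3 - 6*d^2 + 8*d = (d)*(d^2 - 6*d + 8) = d*(d - 4)*(d - 2)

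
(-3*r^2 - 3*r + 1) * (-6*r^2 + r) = 18*r^4 + 15*r^3 - 9*r^2 + r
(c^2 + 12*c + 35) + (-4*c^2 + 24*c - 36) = -3*c^2 + 36*c - 1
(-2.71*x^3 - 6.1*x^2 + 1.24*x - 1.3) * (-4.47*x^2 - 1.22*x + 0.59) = 12.1137*x^5 + 30.5732*x^4 + 0.300299999999999*x^3 + 0.6992*x^2 + 2.3176*x - 0.767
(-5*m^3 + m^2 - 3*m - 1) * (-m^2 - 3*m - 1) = 5*m^5 + 14*m^4 + 5*m^3 + 9*m^2 + 6*m + 1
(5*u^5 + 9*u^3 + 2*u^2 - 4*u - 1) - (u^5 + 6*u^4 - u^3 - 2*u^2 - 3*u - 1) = 4*u^5 - 6*u^4 + 10*u^3 + 4*u^2 - u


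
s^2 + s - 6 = (s - 2)*(s + 3)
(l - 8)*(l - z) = l^2 - l*z - 8*l + 8*z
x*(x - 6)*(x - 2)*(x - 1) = x^4 - 9*x^3 + 20*x^2 - 12*x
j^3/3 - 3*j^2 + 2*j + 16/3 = (j/3 + 1/3)*(j - 8)*(j - 2)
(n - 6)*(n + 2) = n^2 - 4*n - 12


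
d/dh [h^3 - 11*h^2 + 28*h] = 3*h^2 - 22*h + 28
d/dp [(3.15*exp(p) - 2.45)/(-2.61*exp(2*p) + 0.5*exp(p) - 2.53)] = (8.2215*exp(2*p) - 12.789*exp(p) - 6.7445)*exp(p)/(6.8121*exp(4*p) - 2.61*exp(3*p) + 13.4566*exp(2*p) - 2.53*exp(p) + 6.4009)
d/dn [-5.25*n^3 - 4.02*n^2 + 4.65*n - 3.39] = -15.75*n^2 - 8.04*n + 4.65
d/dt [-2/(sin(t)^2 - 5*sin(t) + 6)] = 2*(2*sin(t) - 5)*cos(t)/(sin(t)^2 - 5*sin(t) + 6)^2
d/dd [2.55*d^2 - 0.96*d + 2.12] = 5.1*d - 0.96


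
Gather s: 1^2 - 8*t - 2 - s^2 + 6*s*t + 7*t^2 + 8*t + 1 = -s^2 + 6*s*t + 7*t^2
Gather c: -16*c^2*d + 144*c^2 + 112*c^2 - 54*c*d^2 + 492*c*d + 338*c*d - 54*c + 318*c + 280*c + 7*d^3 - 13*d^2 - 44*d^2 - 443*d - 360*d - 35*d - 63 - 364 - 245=c^2*(256 - 16*d) + c*(-54*d^2 + 830*d + 544) + 7*d^3 - 57*d^2 - 838*d - 672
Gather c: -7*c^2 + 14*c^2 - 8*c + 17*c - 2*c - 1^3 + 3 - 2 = 7*c^2 + 7*c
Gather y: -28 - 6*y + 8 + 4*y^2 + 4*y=4*y^2 - 2*y - 20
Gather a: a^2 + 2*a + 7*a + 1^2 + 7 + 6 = a^2 + 9*a + 14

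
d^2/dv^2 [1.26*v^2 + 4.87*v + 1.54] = 2.52000000000000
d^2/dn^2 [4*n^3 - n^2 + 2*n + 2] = 24*n - 2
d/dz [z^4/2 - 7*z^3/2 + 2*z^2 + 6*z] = 2*z^3 - 21*z^2/2 + 4*z + 6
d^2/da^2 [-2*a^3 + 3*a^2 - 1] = 6 - 12*a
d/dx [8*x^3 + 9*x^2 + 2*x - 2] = 24*x^2 + 18*x + 2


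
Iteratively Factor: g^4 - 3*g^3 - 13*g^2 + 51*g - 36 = (g - 3)*(g^3 - 13*g + 12) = (g - 3)*(g + 4)*(g^2 - 4*g + 3) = (g - 3)*(g - 1)*(g + 4)*(g - 3)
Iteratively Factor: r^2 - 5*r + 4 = (r - 4)*(r - 1)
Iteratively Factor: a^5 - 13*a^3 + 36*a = (a + 2)*(a^4 - 2*a^3 - 9*a^2 + 18*a) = a*(a + 2)*(a^3 - 2*a^2 - 9*a + 18) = a*(a + 2)*(a + 3)*(a^2 - 5*a + 6) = a*(a - 2)*(a + 2)*(a + 3)*(a - 3)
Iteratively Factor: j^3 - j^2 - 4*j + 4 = (j + 2)*(j^2 - 3*j + 2) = (j - 2)*(j + 2)*(j - 1)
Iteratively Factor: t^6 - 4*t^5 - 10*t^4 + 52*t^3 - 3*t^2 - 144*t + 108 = (t - 2)*(t^5 - 2*t^4 - 14*t^3 + 24*t^2 + 45*t - 54) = (t - 3)*(t - 2)*(t^4 + t^3 - 11*t^2 - 9*t + 18) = (t - 3)*(t - 2)*(t + 3)*(t^3 - 2*t^2 - 5*t + 6) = (t - 3)^2*(t - 2)*(t + 3)*(t^2 + t - 2) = (t - 3)^2*(t - 2)*(t + 2)*(t + 3)*(t - 1)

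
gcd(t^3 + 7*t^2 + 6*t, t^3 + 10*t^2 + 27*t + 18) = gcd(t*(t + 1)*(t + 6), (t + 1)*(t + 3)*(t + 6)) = t^2 + 7*t + 6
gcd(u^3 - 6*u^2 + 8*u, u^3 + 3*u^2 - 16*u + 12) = u - 2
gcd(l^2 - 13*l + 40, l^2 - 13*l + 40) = l^2 - 13*l + 40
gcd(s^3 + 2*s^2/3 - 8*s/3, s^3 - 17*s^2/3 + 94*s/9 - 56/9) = s - 4/3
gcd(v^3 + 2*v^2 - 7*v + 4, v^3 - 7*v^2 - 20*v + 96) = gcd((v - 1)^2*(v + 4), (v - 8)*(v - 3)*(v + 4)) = v + 4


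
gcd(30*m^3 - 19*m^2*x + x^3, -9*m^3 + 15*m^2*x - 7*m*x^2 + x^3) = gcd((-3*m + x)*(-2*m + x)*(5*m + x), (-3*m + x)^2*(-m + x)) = -3*m + x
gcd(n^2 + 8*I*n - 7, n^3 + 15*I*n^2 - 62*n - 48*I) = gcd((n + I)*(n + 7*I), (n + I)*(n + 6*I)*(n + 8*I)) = n + I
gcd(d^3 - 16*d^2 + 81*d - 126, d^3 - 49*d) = d - 7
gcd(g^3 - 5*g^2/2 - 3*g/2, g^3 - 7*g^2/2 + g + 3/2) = g^2 - 5*g/2 - 3/2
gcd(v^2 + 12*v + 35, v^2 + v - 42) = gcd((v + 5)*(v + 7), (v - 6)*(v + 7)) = v + 7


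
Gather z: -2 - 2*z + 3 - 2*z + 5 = 6 - 4*z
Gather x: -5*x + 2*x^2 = 2*x^2 - 5*x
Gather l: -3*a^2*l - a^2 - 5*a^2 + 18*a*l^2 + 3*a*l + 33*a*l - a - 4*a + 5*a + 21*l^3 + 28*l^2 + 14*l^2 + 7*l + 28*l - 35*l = -6*a^2 + 21*l^3 + l^2*(18*a + 42) + l*(-3*a^2 + 36*a)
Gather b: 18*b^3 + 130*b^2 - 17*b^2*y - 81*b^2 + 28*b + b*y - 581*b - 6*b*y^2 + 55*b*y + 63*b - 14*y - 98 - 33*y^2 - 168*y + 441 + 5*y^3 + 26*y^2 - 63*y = 18*b^3 + b^2*(49 - 17*y) + b*(-6*y^2 + 56*y - 490) + 5*y^3 - 7*y^2 - 245*y + 343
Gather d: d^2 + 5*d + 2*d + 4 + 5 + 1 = d^2 + 7*d + 10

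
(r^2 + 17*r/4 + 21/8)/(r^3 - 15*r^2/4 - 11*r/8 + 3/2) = (2*r + 7)/(2*r^2 - 9*r + 4)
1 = 1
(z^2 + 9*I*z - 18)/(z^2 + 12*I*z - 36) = (z + 3*I)/(z + 6*I)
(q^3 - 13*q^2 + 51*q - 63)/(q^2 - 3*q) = q - 10 + 21/q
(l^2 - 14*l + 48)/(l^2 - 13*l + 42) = (l - 8)/(l - 7)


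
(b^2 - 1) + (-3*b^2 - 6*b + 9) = -2*b^2 - 6*b + 8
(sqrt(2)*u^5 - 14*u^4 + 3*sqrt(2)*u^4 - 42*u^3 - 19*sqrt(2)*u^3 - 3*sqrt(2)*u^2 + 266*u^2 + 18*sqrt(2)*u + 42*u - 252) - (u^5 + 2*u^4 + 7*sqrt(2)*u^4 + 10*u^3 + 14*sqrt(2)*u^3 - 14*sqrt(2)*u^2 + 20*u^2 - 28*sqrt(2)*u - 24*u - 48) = -u^5 + sqrt(2)*u^5 - 16*u^4 - 4*sqrt(2)*u^4 - 52*u^3 - 33*sqrt(2)*u^3 + 11*sqrt(2)*u^2 + 246*u^2 + 46*sqrt(2)*u + 66*u - 204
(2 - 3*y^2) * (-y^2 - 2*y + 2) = 3*y^4 + 6*y^3 - 8*y^2 - 4*y + 4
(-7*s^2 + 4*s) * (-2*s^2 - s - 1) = 14*s^4 - s^3 + 3*s^2 - 4*s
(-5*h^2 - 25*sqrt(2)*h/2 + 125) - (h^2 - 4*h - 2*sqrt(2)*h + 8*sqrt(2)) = -6*h^2 - 21*sqrt(2)*h/2 + 4*h - 8*sqrt(2) + 125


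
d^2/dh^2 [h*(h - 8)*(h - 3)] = 6*h - 22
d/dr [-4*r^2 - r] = -8*r - 1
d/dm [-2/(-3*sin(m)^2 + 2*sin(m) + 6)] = 4*(1 - 3*sin(m))*cos(m)/(-3*sin(m)^2 + 2*sin(m) + 6)^2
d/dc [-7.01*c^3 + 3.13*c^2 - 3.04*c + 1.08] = -21.03*c^2 + 6.26*c - 3.04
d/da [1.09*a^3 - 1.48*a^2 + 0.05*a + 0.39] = 3.27*a^2 - 2.96*a + 0.05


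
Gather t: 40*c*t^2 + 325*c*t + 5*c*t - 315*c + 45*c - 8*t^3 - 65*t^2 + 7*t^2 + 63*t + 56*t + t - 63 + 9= -270*c - 8*t^3 + t^2*(40*c - 58) + t*(330*c + 120) - 54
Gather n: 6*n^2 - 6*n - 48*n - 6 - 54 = 6*n^2 - 54*n - 60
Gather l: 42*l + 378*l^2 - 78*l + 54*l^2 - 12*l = 432*l^2 - 48*l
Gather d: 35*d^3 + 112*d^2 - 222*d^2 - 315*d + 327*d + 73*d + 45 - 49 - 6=35*d^3 - 110*d^2 + 85*d - 10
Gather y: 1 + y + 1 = y + 2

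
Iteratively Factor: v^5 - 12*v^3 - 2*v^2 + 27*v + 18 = (v + 1)*(v^4 - v^3 - 11*v^2 + 9*v + 18) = (v - 3)*(v + 1)*(v^3 + 2*v^2 - 5*v - 6) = (v - 3)*(v + 1)^2*(v^2 + v - 6) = (v - 3)*(v - 2)*(v + 1)^2*(v + 3)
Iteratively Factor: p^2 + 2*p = (p)*(p + 2)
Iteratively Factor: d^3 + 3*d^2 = (d)*(d^2 + 3*d) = d*(d + 3)*(d)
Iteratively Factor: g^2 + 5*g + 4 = (g + 4)*(g + 1)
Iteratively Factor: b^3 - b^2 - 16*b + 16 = (b + 4)*(b^2 - 5*b + 4) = (b - 4)*(b + 4)*(b - 1)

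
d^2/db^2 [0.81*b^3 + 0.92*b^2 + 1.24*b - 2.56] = 4.86*b + 1.84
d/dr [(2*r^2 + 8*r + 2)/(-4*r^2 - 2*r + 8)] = (7*r^2 + 12*r + 17)/(4*r^4 + 4*r^3 - 15*r^2 - 8*r + 16)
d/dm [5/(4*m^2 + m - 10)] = 5*(-8*m - 1)/(4*m^2 + m - 10)^2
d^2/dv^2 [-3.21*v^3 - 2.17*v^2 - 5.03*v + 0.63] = -19.26*v - 4.34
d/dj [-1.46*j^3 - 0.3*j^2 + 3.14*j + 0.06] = -4.38*j^2 - 0.6*j + 3.14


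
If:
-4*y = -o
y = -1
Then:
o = -4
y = -1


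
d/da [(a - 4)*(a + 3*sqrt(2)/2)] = 2*a - 4 + 3*sqrt(2)/2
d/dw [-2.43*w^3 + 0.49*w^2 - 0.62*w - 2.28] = -7.29*w^2 + 0.98*w - 0.62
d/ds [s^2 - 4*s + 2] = 2*s - 4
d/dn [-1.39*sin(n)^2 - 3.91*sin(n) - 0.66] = -(2.78*sin(n) + 3.91)*cos(n)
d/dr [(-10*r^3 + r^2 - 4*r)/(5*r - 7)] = (-100*r^3 + 215*r^2 - 14*r + 28)/(25*r^2 - 70*r + 49)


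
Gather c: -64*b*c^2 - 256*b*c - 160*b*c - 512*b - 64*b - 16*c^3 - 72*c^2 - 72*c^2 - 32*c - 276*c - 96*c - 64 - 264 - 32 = -576*b - 16*c^3 + c^2*(-64*b - 144) + c*(-416*b - 404) - 360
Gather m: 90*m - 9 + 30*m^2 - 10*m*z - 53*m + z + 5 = 30*m^2 + m*(37 - 10*z) + z - 4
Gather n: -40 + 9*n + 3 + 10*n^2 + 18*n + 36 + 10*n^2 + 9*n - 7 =20*n^2 + 36*n - 8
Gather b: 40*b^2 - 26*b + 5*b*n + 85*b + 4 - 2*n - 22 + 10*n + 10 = 40*b^2 + b*(5*n + 59) + 8*n - 8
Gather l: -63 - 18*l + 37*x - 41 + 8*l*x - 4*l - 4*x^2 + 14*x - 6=l*(8*x - 22) - 4*x^2 + 51*x - 110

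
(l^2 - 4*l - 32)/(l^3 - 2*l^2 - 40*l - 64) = 1/(l + 2)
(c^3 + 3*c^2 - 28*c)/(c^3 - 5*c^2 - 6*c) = (-c^2 - 3*c + 28)/(-c^2 + 5*c + 6)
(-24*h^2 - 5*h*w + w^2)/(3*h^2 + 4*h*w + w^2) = (-8*h + w)/(h + w)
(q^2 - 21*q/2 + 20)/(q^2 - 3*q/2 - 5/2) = (q - 8)/(q + 1)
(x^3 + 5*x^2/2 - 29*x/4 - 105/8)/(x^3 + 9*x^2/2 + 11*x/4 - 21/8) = (2*x - 5)/(2*x - 1)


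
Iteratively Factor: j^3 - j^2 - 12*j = (j + 3)*(j^2 - 4*j) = j*(j + 3)*(j - 4)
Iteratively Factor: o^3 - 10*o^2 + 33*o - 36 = (o - 4)*(o^2 - 6*o + 9) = (o - 4)*(o - 3)*(o - 3)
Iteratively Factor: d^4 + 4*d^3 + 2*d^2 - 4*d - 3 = (d + 3)*(d^3 + d^2 - d - 1) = (d + 1)*(d + 3)*(d^2 - 1) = (d + 1)^2*(d + 3)*(d - 1)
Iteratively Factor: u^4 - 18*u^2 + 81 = (u - 3)*(u^3 + 3*u^2 - 9*u - 27) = (u - 3)^2*(u^2 + 6*u + 9) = (u - 3)^2*(u + 3)*(u + 3)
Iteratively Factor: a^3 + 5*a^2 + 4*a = (a)*(a^2 + 5*a + 4) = a*(a + 1)*(a + 4)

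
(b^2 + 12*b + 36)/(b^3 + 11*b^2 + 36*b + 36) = (b + 6)/(b^2 + 5*b + 6)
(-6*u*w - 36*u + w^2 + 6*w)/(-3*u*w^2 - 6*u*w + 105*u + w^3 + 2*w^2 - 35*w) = (6*u*w + 36*u - w^2 - 6*w)/(3*u*w^2 + 6*u*w - 105*u - w^3 - 2*w^2 + 35*w)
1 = 1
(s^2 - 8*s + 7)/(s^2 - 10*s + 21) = (s - 1)/(s - 3)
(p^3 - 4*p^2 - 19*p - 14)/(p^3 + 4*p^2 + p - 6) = (p^2 - 6*p - 7)/(p^2 + 2*p - 3)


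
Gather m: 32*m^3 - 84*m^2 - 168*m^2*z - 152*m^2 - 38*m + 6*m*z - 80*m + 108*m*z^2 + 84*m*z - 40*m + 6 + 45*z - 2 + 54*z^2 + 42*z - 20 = 32*m^3 + m^2*(-168*z - 236) + m*(108*z^2 + 90*z - 158) + 54*z^2 + 87*z - 16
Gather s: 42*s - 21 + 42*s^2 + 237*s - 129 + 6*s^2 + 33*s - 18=48*s^2 + 312*s - 168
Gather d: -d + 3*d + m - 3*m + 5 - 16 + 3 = 2*d - 2*m - 8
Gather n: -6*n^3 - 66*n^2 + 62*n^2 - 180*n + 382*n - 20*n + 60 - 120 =-6*n^3 - 4*n^2 + 182*n - 60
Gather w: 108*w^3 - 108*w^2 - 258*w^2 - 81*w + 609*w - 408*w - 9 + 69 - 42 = 108*w^3 - 366*w^2 + 120*w + 18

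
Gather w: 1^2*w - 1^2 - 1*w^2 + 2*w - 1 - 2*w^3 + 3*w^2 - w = -2*w^3 + 2*w^2 + 2*w - 2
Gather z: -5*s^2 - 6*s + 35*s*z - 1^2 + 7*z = -5*s^2 - 6*s + z*(35*s + 7) - 1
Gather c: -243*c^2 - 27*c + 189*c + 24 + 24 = -243*c^2 + 162*c + 48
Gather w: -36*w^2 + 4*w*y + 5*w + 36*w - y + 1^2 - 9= -36*w^2 + w*(4*y + 41) - y - 8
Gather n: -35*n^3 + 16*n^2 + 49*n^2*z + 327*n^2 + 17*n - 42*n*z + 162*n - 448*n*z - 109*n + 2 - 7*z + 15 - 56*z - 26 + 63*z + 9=-35*n^3 + n^2*(49*z + 343) + n*(70 - 490*z)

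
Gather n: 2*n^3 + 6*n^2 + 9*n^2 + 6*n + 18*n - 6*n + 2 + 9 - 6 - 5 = 2*n^3 + 15*n^2 + 18*n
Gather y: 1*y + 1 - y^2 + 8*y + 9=-y^2 + 9*y + 10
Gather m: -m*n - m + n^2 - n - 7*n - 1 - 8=m*(-n - 1) + n^2 - 8*n - 9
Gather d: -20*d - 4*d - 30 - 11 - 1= -24*d - 42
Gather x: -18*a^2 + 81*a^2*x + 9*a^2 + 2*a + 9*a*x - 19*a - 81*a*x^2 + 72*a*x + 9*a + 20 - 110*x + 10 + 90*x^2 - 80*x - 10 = -9*a^2 - 8*a + x^2*(90 - 81*a) + x*(81*a^2 + 81*a - 190) + 20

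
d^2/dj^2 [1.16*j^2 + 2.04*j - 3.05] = 2.32000000000000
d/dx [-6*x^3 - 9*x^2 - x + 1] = -18*x^2 - 18*x - 1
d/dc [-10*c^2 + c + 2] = 1 - 20*c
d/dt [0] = 0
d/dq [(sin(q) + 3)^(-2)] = -2*cos(q)/(sin(q) + 3)^3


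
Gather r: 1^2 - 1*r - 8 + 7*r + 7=6*r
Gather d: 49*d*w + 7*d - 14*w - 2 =d*(49*w + 7) - 14*w - 2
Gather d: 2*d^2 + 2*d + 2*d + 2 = 2*d^2 + 4*d + 2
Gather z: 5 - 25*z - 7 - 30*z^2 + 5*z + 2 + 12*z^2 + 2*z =-18*z^2 - 18*z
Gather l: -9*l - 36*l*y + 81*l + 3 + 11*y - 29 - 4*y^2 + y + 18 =l*(72 - 36*y) - 4*y^2 + 12*y - 8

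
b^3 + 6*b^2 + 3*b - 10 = (b - 1)*(b + 2)*(b + 5)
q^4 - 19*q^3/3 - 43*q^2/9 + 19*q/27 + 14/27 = (q - 7)*(q - 1/3)*(q + 1/3)*(q + 2/3)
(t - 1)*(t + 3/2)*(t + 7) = t^3 + 15*t^2/2 + 2*t - 21/2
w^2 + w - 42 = (w - 6)*(w + 7)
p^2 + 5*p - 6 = (p - 1)*(p + 6)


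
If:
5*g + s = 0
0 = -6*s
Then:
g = 0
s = 0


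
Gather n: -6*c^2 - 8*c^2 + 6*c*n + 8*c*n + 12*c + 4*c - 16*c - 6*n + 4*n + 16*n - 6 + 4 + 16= -14*c^2 + n*(14*c + 14) + 14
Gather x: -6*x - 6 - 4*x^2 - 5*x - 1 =-4*x^2 - 11*x - 7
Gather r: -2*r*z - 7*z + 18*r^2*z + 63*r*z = 18*r^2*z + 61*r*z - 7*z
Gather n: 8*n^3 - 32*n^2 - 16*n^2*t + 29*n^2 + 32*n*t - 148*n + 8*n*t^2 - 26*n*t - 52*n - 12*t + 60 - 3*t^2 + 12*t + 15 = 8*n^3 + n^2*(-16*t - 3) + n*(8*t^2 + 6*t - 200) - 3*t^2 + 75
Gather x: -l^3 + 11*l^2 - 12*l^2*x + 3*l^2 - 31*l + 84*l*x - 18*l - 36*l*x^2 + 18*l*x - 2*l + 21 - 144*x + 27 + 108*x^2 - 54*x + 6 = -l^3 + 14*l^2 - 51*l + x^2*(108 - 36*l) + x*(-12*l^2 + 102*l - 198) + 54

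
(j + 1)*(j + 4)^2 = j^3 + 9*j^2 + 24*j + 16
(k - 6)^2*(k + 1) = k^3 - 11*k^2 + 24*k + 36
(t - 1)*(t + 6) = t^2 + 5*t - 6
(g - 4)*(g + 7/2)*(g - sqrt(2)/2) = g^3 - sqrt(2)*g^2/2 - g^2/2 - 14*g + sqrt(2)*g/4 + 7*sqrt(2)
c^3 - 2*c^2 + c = c*(c - 1)^2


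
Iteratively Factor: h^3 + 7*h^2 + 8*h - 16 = (h + 4)*(h^2 + 3*h - 4) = (h - 1)*(h + 4)*(h + 4)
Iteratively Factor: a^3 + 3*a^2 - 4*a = (a)*(a^2 + 3*a - 4) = a*(a - 1)*(a + 4)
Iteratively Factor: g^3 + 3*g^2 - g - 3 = (g + 3)*(g^2 - 1) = (g - 1)*(g + 3)*(g + 1)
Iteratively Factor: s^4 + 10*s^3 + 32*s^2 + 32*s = (s + 2)*(s^3 + 8*s^2 + 16*s) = (s + 2)*(s + 4)*(s^2 + 4*s) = (s + 2)*(s + 4)^2*(s)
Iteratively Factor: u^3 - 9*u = (u + 3)*(u^2 - 3*u) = (u - 3)*(u + 3)*(u)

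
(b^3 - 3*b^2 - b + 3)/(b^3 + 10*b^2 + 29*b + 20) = (b^2 - 4*b + 3)/(b^2 + 9*b + 20)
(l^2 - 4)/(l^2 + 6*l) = (l^2 - 4)/(l*(l + 6))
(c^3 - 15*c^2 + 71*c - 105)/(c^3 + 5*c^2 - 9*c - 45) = (c^2 - 12*c + 35)/(c^2 + 8*c + 15)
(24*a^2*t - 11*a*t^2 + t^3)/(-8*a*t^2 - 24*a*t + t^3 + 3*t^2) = (-3*a + t)/(t + 3)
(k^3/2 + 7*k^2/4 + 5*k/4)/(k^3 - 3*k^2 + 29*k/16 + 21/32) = 8*k*(2*k^2 + 7*k + 5)/(32*k^3 - 96*k^2 + 58*k + 21)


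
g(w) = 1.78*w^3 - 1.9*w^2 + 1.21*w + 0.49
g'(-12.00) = 815.77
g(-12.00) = -3363.47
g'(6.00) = 170.65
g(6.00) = 323.83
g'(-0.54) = 4.82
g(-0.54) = -1.00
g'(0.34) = 0.54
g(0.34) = 0.75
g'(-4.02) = 102.78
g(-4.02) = -150.72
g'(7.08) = 241.98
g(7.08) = 545.53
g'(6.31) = 189.85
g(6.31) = 379.68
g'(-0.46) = 4.09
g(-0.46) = -0.64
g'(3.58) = 56.05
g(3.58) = 62.14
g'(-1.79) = 25.12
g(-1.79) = -17.97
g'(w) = 5.34*w^2 - 3.8*w + 1.21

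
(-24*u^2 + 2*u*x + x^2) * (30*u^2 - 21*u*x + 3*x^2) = -720*u^4 + 564*u^3*x - 84*u^2*x^2 - 15*u*x^3 + 3*x^4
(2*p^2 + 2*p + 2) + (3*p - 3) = 2*p^2 + 5*p - 1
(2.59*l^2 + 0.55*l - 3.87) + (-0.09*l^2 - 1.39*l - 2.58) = 2.5*l^2 - 0.84*l - 6.45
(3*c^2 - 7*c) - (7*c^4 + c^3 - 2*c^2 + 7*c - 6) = -7*c^4 - c^3 + 5*c^2 - 14*c + 6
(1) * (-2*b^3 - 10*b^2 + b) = -2*b^3 - 10*b^2 + b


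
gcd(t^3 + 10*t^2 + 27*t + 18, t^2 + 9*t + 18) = t^2 + 9*t + 18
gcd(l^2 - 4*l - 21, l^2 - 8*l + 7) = l - 7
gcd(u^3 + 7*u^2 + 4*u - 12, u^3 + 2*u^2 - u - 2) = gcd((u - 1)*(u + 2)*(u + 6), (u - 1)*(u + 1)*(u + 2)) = u^2 + u - 2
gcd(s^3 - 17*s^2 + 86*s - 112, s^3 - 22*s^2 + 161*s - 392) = s^2 - 15*s + 56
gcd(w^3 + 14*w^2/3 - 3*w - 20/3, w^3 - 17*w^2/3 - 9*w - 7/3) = w + 1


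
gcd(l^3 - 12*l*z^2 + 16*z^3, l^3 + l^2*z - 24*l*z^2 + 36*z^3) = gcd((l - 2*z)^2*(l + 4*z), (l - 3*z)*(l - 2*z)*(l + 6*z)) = -l + 2*z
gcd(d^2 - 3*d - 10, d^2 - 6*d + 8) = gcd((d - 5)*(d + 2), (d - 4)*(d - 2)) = 1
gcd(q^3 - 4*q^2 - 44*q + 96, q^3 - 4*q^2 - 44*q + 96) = q^3 - 4*q^2 - 44*q + 96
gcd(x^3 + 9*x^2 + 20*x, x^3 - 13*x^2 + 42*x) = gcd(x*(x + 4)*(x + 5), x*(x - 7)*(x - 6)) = x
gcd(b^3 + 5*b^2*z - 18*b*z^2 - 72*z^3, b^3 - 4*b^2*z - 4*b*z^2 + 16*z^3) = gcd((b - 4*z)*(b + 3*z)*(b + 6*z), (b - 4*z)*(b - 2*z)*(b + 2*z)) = -b + 4*z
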